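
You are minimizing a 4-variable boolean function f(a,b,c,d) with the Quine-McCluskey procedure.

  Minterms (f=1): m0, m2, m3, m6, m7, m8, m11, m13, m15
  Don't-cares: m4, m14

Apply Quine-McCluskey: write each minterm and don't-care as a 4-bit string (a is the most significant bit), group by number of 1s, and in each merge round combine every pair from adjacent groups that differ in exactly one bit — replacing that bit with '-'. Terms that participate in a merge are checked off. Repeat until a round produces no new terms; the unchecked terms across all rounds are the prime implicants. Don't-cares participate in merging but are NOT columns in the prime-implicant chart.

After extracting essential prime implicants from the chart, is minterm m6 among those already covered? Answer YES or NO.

NO

[col 0] 0000*, 0010*, 0011*, 0100*, 0110*, 0111*, 1000*, 1011*, 1101*, 1110*, 1111*
[col 1] -000, -011*, -110*, -111*, 0-00*, 0-10*, 0-11*, 00-0*, 001-*, 01-0*, 011-*, 1-11*, 11-1, 111-*
[col 2] --11, -11-, 0--0, 0-1-
Prime implicants: --11, -000, -11-, 0--0, 0-1-, 11-1
PI chart (minterm → PIs covering it):
  0 | -000,0--0
  2 | 0--0,0-1-
  3 | --11,0-1-
  6 | -11-,0--0,0-1-
  7 | --11,-11-,0-1-
  8 | -000  (sole → essential)
  11 | --11  (sole → essential)
  13 | 11-1  (sole → essential)
  15 | --11,-11-,11-1
Essential prime implicants: --11, -000, 11-1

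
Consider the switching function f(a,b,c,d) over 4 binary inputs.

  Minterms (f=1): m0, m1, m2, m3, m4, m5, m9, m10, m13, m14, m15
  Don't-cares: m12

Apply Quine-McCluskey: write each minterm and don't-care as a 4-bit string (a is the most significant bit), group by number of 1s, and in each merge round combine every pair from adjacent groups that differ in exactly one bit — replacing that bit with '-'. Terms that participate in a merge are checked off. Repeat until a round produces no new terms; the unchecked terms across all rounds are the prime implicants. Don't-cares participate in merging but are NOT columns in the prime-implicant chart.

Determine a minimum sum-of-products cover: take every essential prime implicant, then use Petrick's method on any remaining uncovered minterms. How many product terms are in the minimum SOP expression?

[col 0] 0000*, 0001*, 0010*, 0011*, 0100*, 0101*, 1001*, 1010*, 1100*, 1101*, 1110*, 1111*
[col 1] -001*, -010, -100*, -101*, 0-00*, 0-01*, 00-0*, 00-1*, 000-*, 001-*, 010-*, 1-01*, 1-10, 11-0*, 11-1*, 110-*, 111-*
[col 2] --01, -10-, 0-0-, 00--, 11--
Prime implicants: --01, -010, -10-, 0-0-, 00--, 1-10, 11--
PI chart (minterm → PIs covering it):
  0 | 0-0-,00--
  1 | --01,0-0-,00--
  2 | -010,00--
  3 | 00--  (sole → essential)
  4 | -10-,0-0-
  5 | --01,-10-,0-0-
  9 | --01  (sole → essential)
  10 | -010,1-10
  13 | --01,-10-,11--
  14 | 1-10,11--
  15 | 11--  (sole → essential)
Essential prime implicants: --01, 00--, 11--
Petrick residual → -010, -10-
Minimum SOP uses 5 PIs: c'd + b'cd' + bc' + a'b' + ab

5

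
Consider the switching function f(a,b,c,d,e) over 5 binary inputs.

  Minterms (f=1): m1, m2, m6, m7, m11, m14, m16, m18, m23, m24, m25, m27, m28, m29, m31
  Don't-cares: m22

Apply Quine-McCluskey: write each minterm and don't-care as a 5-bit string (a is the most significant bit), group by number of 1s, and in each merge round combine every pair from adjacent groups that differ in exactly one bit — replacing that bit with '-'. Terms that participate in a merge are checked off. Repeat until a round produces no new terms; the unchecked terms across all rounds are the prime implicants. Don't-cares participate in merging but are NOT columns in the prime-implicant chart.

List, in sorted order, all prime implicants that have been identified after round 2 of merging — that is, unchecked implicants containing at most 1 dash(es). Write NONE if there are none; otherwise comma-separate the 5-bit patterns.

-1011, 0-110, 00001, 1-000, 1-111, 100-0

[col 0] 00001, 00010*, 00110*, 00111*, 01011*, 01110*, 10000*, 10010*, 10110*, 10111*, 11000*, 11001*, 11011*, 11100*, 11101*, 11111*
[col 1] -0010*, -0110*, -0111*, -1011, 0-110, 00-10*, 0011-*, 1-000, 1-111, 10-10*, 100-0, 1011-*, 11-00*, 11-01*, 11-11*, 110-1*, 1100-*, 111-1*, 1110-*
[col 2] -0-10, -011-, 11--1, 11-0-
Prime implicants: -0-10, -011-, -1011, 0-110, 00001, 1-000, 1-111, 100-0, 11--1, 11-0-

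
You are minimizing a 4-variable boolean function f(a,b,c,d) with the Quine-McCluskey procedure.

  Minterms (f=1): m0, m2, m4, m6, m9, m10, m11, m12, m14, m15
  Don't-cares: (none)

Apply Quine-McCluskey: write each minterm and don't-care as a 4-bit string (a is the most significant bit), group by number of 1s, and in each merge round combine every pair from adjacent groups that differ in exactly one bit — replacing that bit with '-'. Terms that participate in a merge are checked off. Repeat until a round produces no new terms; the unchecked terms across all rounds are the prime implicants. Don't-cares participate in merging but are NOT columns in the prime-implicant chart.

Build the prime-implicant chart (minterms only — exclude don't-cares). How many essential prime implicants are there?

4

[col 0] 0000*, 0010*, 0100*, 0110*, 1001*, 1010*, 1011*, 1100*, 1110*, 1111*
[col 1] -010*, -100*, -110*, 0-00*, 0-10*, 00-0*, 01-0*, 1-10*, 1-11*, 10-1, 101-*, 11-0*, 111-*
[col 2] --10, -1-0, 0--0, 1-1-
Prime implicants: --10, -1-0, 0--0, 1-1-, 10-1
PI chart (minterm → PIs covering it):
  0 | 0--0  (sole → essential)
  2 | --10,0--0
  4 | -1-0,0--0
  6 | --10,-1-0,0--0
  9 | 10-1  (sole → essential)
  10 | --10,1-1-
  11 | 1-1-,10-1
  12 | -1-0  (sole → essential)
  14 | --10,-1-0,1-1-
  15 | 1-1-  (sole → essential)
Essential prime implicants: -1-0, 0--0, 1-1-, 10-1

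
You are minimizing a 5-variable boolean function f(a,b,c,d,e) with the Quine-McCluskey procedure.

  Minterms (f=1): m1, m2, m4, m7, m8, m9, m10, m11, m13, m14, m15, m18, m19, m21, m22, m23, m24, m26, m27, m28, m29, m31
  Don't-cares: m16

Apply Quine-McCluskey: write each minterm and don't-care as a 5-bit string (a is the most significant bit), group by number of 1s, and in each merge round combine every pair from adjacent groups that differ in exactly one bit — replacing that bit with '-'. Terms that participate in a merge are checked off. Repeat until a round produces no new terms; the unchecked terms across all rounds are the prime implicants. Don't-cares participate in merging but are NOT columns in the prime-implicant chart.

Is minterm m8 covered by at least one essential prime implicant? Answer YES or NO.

Round 0: 00001✓ 00010✓ 00100 00111✓ 01000✓ 01001✓ 01010✓ 01011✓ 01101✓ 01110✓ 01111✓ 10000✓ 10010✓ 10011✓ 10101✓ 10110✓ 10111✓ 11000✓ 11010✓ 11011✓ 11100✓ 11101✓ 11111✓
Round 1: -0010✓ -0111✓ -1000✓ -1010✓ -1011✓ -1101✓ -1111✓ 0-001 0-010✓ 0-111✓ 01-01✓ 01-10✓ 01-11✓ 010-0✓ 010-1✓ 0100-✓ 0101-✓ 011-1✓ 0111-✓ 1-000✓ 1-010✓ 1-011✓ 1-101✓ 1-111✓ 10-10✓ 10-11✓ 100-0✓ 1001-✓ 101-1✓ 1011-✓ 11-00 11-11✓ 110-0✓ 1101-✓ 111-1✓ 1110-
Round 2: --010 --111 -1-11 -10-0 -101- -11-1 01--1 01-1- 010-- 1--11 1-0-0 1-01- 1-1-1 10-1-
PIs = {--010, --111, -1-11, -10-0, -101-, -11-1, 0-001, 00100, 01--1, 01-1-, 010--, 1--11, 1-0-0, 1-01-, 1-1-1, 10-1-, 11-00, 1110-}
Coverage chart:
  m1: 0-001 ←essential
  m2: --010 ←essential
  m4: 00100 ←essential
  m7: --111 ←essential
  m8: -10-0,010--
  m9: 0-001,01--1,010--
  m10: --010,-10-0,-101-,01-1-,010--
  m11: -1-11,-101-,01--1,01-1-,010--
  m13: -11-1,01--1
  m14: 01-1- ←essential
  m15: --111,-1-11,-11-1,01--1,01-1-
  m18: --010,1-0-0,1-01-,10-1-
  m19: 1--11,1-01-,10-1-
  m21: 1-1-1 ←essential
  m22: 10-1- ←essential
  m23: --111,1--11,1-1-1,10-1-
  m24: -10-0,1-0-0,11-00
  m26: --010,-10-0,-101-,1-0-0,1-01-
  m27: -1-11,-101-,1--11,1-01-
  m28: 11-00,1110-
  m29: -11-1,1-1-1,1110-
  m31: --111,-1-11,-11-1,1--11,1-1-1
Essential: --010, --111, 0-001, 00100, 01-1-, 1-1-1, 10-1-

NO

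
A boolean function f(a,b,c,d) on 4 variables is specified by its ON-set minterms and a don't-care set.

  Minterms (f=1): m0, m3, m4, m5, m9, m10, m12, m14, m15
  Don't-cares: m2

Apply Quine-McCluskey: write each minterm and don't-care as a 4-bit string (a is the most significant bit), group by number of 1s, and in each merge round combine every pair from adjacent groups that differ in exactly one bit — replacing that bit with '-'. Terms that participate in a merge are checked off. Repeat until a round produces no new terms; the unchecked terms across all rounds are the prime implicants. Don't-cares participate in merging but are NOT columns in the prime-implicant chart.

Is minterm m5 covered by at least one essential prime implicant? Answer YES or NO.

size-2^0 implicants → 0000(✓)  0010(✓)  0011(✓)  0100(✓)  0101(✓)  1001  1010(✓)  1100(✓)  1110(✓)  1111(✓)
size-2^1 implicants → -010  -100  0-00  00-0  001-  010-  1-10  11-0  111-
Unchecked terms (primes): -010, -100, 0-00, 00-0, 001-, 010-, 1-10, 1001, 11-0, 111-
Minterm coverage:
  m0 ⊆ 0-00,00-0
  m3 ⊆ 001- [E]
  m4 ⊆ -100,0-00,010-
  m5 ⊆ 010- [E]
  m9 ⊆ 1001 [E]
  m10 ⊆ -010,1-10
  m12 ⊆ -100,11-0
  m14 ⊆ 1-10,11-0,111-
  m15 ⊆ 111- [E]
E = {001-, 010-, 1001, 111-}

YES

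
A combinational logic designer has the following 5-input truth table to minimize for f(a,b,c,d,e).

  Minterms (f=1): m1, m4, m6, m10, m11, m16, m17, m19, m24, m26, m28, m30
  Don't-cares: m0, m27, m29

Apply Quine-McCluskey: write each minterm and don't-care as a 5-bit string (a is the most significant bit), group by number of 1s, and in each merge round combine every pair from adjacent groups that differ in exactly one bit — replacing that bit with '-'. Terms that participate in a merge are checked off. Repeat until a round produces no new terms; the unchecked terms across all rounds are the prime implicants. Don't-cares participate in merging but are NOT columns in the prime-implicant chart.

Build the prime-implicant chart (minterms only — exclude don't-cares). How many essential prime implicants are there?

4

[col 0] 00000*, 00001*, 00100*, 00110*, 01010*, 01011*, 10000*, 10001*, 10011*, 11000*, 11010*, 11011*, 11100*, 11101*, 11110*
[col 1] -0000*, -0001*, -1010*, -1011*, 00-00, 0000-*, 001-0, 0101-*, 1-000, 1-011, 100-1, 1000-*, 11-00*, 11-10*, 110-0*, 1101-*, 111-0*, 1110-
[col 2] -000-, -101-, 11--0
Prime implicants: -000-, -101-, 00-00, 001-0, 1-000, 1-011, 100-1, 11--0, 1110-
PI chart (minterm → PIs covering it):
  1 | -000-  (sole → essential)
  4 | 00-00,001-0
  6 | 001-0  (sole → essential)
  10 | -101-  (sole → essential)
  11 | -101-  (sole → essential)
  16 | -000-,1-000
  17 | -000-,100-1
  19 | 1-011,100-1
  24 | 1-000,11--0
  26 | -101-,11--0
  28 | 11--0,1110-
  30 | 11--0  (sole → essential)
Essential prime implicants: -000-, -101-, 001-0, 11--0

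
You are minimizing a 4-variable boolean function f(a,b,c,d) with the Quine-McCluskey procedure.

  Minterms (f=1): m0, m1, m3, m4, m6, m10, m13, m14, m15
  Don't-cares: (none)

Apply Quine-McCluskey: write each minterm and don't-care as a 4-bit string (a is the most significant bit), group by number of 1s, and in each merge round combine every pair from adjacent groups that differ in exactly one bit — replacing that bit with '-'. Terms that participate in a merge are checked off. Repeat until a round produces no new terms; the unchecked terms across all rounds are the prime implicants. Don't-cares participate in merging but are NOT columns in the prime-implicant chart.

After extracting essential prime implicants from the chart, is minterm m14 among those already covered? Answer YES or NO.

Round 0: 0000✓ 0001✓ 0011✓ 0100✓ 0110✓ 1010✓ 1101✓ 1110✓ 1111✓
Round 1: -110 0-00 00-1 000- 01-0 1-10 11-1 111-
PIs = {-110, 0-00, 00-1, 000-, 01-0, 1-10, 11-1, 111-}
Coverage chart:
  m0: 0-00,000-
  m1: 00-1,000-
  m3: 00-1 ←essential
  m4: 0-00,01-0
  m6: -110,01-0
  m10: 1-10 ←essential
  m13: 11-1 ←essential
  m14: -110,1-10,111-
  m15: 11-1,111-
Essential: 00-1, 1-10, 11-1

YES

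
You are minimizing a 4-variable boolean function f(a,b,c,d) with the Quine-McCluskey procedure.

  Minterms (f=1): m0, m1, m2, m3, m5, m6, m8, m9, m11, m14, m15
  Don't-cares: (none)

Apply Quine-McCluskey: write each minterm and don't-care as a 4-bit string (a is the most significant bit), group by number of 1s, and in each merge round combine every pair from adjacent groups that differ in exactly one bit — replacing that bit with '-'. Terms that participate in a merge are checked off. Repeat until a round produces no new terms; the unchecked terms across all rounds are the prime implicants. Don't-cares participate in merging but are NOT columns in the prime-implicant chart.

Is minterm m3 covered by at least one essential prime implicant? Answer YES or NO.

Round 0: 0000✓ 0001✓ 0010✓ 0011✓ 0101✓ 0110✓ 1000✓ 1001✓ 1011✓ 1110✓ 1111✓
Round 1: -000✓ -001✓ -011✓ -110 0-01 0-10 00-0✓ 00-1✓ 000-✓ 001-✓ 1-11 10-1✓ 100-✓ 111-
Round 2: -0-1 -00- 00--
PIs = {-0-1, -00-, -110, 0-01, 0-10, 00--, 1-11, 111-}
Coverage chart:
  m0: -00-,00--
  m1: -0-1,-00-,0-01,00--
  m2: 0-10,00--
  m3: -0-1,00--
  m5: 0-01 ←essential
  m6: -110,0-10
  m8: -00- ←essential
  m9: -0-1,-00-
  m11: -0-1,1-11
  m14: -110,111-
  m15: 1-11,111-
Essential: -00-, 0-01

NO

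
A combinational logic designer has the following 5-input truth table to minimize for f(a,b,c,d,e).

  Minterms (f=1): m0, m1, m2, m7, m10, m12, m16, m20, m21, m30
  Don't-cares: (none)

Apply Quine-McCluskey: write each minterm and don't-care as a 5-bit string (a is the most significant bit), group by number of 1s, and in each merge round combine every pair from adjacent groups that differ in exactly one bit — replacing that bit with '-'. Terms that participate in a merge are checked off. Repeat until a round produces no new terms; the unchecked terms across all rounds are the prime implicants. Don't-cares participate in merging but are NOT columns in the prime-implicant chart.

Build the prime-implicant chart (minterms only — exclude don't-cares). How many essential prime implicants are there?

size-2^0 implicants → 00000(✓)  00001(✓)  00010(✓)  00111  01010(✓)  01100  10000(✓)  10100(✓)  10101(✓)  11110
size-2^1 implicants → -0000  0-010  000-0  0000-  10-00  1010-
Unchecked terms (primes): -0000, 0-010, 000-0, 0000-, 00111, 01100, 10-00, 1010-, 11110
Minterm coverage:
  m0 ⊆ -0000,000-0,0000-
  m1 ⊆ 0000- [E]
  m2 ⊆ 0-010,000-0
  m7 ⊆ 00111 [E]
  m10 ⊆ 0-010 [E]
  m12 ⊆ 01100 [E]
  m16 ⊆ -0000,10-00
  m20 ⊆ 10-00,1010-
  m21 ⊆ 1010- [E]
  m30 ⊆ 11110 [E]
E = {0-010, 0000-, 00111, 01100, 1010-, 11110}

6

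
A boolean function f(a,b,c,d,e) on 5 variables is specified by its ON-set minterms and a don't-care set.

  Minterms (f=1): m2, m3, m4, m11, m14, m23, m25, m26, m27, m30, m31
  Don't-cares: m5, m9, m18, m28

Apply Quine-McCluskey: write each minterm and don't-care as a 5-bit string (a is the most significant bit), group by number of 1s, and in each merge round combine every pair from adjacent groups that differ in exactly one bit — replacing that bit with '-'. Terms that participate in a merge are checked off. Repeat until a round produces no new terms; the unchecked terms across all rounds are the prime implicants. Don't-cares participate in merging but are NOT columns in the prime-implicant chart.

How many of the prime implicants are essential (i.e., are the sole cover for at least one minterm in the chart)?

4

[col 0] 00010*, 00011*, 00100*, 00101*, 01001*, 01011*, 01110*, 10010*, 10111*, 11001*, 11010*, 11011*, 11100*, 11110*, 11111*
[col 1] -0010, -1001*, -1011*, -1110, 0-011, 0001-, 0010-, 010-1*, 1-010, 1-111, 11-10*, 11-11*, 110-1*, 1101-*, 111-0, 1111-*
[col 2] -10-1, 11-1-
Prime implicants: -0010, -10-1, -1110, 0-011, 0001-, 0010-, 1-010, 1-111, 11-1-, 111-0
PI chart (minterm → PIs covering it):
  2 | -0010,0001-
  3 | 0-011,0001-
  4 | 0010-  (sole → essential)
  11 | -10-1,0-011
  14 | -1110  (sole → essential)
  23 | 1-111  (sole → essential)
  25 | -10-1  (sole → essential)
  26 | 1-010,11-1-
  27 | -10-1,11-1-
  30 | -1110,11-1-,111-0
  31 | 1-111,11-1-
Essential prime implicants: -10-1, -1110, 0010-, 1-111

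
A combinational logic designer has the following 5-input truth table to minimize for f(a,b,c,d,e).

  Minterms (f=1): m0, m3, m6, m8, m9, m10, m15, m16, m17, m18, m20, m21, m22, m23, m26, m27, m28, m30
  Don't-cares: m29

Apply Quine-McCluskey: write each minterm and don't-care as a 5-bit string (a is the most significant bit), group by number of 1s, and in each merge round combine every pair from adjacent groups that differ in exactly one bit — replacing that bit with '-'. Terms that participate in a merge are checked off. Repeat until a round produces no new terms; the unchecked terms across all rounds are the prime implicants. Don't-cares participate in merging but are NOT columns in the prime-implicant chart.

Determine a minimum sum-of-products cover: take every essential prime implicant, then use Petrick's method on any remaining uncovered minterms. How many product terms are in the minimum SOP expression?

11

[col 0] 00000*, 00011, 00110*, 01000*, 01001*, 01010*, 01111, 10000*, 10001*, 10010*, 10100*, 10101*, 10110*, 10111*, 11010*, 11011*, 11100*, 11101*, 11110*
[col 1] -0000, -0110, -1010, 0-000, 010-0, 0100-, 1-010*, 1-100*, 1-101*, 1-110*, 10-00*, 10-01*, 10-10*, 100-0*, 1000-*, 101-0*, 101-1*, 1010-*, 1011-*, 11-10*, 1101-, 111-0*, 1110-*
[col 2] 1--10, 1-1-0, 1-10-, 10--0, 10-0-, 101--
Prime implicants: -0000, -0110, -1010, 0-000, 00011, 010-0, 0100-, 01111, 1--10, 1-1-0, 1-10-, 10--0, 10-0-, 101--, 1101-
PI chart (minterm → PIs covering it):
  0 | -0000,0-000
  3 | 00011  (sole → essential)
  6 | -0110  (sole → essential)
  8 | 0-000,010-0,0100-
  9 | 0100-  (sole → essential)
  10 | -1010,010-0
  15 | 01111  (sole → essential)
  16 | -0000,10--0,10-0-
  17 | 10-0-  (sole → essential)
  18 | 1--10,10--0
  20 | 1-1-0,1-10-,10--0,10-0-,101--
  21 | 1-10-,10-0-,101--
  22 | -0110,1--10,1-1-0,10--0,101--
  23 | 101--  (sole → essential)
  26 | -1010,1--10,1101-
  27 | 1101-  (sole → essential)
  28 | 1-1-0,1-10-
  30 | 1--10,1-1-0
Essential prime implicants: -0110, 00011, 0100-, 01111, 10-0-, 101--, 1101-
Petrick residual → -0000, -1010, 1--10, 1-1-0
Minimum SOP uses 11 PIs: b'c'd'e' + b'cde' + bc'de' + a'b'c'de + a'bc'd' + a'bcde + ade' + ace' + ab'd' + ab'c + abc'd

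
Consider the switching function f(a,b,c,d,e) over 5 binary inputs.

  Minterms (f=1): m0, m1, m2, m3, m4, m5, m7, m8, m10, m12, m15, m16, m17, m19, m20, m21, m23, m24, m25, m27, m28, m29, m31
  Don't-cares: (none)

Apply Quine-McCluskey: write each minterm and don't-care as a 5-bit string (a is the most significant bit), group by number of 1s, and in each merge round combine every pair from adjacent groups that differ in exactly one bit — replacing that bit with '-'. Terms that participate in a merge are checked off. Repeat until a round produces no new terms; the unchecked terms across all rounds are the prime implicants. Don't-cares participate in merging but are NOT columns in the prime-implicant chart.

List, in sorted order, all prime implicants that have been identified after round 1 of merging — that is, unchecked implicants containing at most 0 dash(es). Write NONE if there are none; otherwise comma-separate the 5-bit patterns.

NONE

[col 0] 00000*, 00001*, 00010*, 00011*, 00100*, 00101*, 00111*, 01000*, 01010*, 01100*, 01111*, 10000*, 10001*, 10011*, 10100*, 10101*, 10111*, 11000*, 11001*, 11011*, 11100*, 11101*, 11111*
[col 1] -0000*, -0001*, -0011*, -0100*, -0101*, -0111*, -1000*, -1100*, -1111*, 0-000*, 0-010*, 0-100*, 0-111*, 00-00*, 00-01*, 00-11*, 000-0*, 000-1*, 0000-*, 0001-*, 001-1*, 0010-*, 01-00*, 010-0*, 1-000*, 1-001*, 1-011*, 1-100*, 1-101*, 1-111*, 10-00*, 10-01*, 10-11*, 100-1*, 1000-*, 101-1*, 1010-*, 11-00*, 11-01*, 11-11*, 110-1*, 1100-*, 111-1*, 1110-*
[col 2] --000*, --100*, --111, -0-00*, -0-01*, -0-11*, -00-1*, -000-*, -01-1*, -010-*, -1-00*, 0--00*, 0-0-0, 00--1*, 00-0-*, 000--, 1--00*, 1--01*, 1--11*, 1-0-1*, 1-00-*, 1-1-1*, 1-10-*, 10--1*, 10-0-*, 11--1*, 11-0-*
[col 3] ---00, -0--1, -0-0-, 1---1, 1--0-
Prime implicants: ---00, --111, -0--1, -0-0-, 0-0-0, 000--, 1---1, 1--0-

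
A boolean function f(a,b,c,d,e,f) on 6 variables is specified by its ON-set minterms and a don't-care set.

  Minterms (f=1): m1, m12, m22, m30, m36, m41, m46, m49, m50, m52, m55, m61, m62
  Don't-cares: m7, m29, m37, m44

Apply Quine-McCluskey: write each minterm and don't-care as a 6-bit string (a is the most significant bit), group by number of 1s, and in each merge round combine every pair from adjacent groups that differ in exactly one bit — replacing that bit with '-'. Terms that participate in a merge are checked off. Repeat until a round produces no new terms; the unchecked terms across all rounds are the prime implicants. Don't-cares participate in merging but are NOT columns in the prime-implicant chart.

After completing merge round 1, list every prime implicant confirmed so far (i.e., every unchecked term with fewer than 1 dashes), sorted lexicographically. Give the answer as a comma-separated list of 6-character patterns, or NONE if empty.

[col 0] 000001, 000111, 001100*, 010110*, 011101*, 011110*, 100100*, 100101*, 101001, 101100*, 101110*, 110001, 110010, 110100*, 110111, 111101*, 111110*
[col 1] -01100, -11101, -11110, 01-110, 1-0100, 1-1110, 10-100, 10010-, 1011-0
Prime implicants: -01100, -11101, -11110, 000001, 000111, 01-110, 1-0100, 1-1110, 10-100, 10010-, 101001, 1011-0, 110001, 110010, 110111

000001, 000111, 101001, 110001, 110010, 110111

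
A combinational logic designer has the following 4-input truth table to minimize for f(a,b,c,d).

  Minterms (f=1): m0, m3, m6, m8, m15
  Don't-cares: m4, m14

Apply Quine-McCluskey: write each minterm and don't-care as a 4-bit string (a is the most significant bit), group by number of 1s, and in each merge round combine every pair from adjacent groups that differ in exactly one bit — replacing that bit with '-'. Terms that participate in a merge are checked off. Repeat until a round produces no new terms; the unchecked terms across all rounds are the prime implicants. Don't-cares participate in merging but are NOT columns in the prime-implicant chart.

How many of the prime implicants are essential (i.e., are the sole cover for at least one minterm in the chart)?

[col 0] 0000*, 0011, 0100*, 0110*, 1000*, 1110*, 1111*
[col 1] -000, -110, 0-00, 01-0, 111-
Prime implicants: -000, -110, 0-00, 0011, 01-0, 111-
PI chart (minterm → PIs covering it):
  0 | -000,0-00
  3 | 0011  (sole → essential)
  6 | -110,01-0
  8 | -000  (sole → essential)
  15 | 111-  (sole → essential)
Essential prime implicants: -000, 0011, 111-

3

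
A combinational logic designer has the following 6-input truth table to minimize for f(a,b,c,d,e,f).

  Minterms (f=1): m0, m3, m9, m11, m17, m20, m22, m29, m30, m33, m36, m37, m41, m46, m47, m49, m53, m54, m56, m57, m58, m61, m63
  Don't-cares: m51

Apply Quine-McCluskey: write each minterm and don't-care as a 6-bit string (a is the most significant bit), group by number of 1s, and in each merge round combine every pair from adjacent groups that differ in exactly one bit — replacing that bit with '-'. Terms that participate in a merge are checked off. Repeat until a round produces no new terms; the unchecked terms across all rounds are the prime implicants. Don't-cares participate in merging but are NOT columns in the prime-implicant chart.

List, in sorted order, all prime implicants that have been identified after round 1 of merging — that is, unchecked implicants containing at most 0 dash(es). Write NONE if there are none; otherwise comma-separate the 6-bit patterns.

000000

Round 0: 000000 000011✓ 001001✓ 001011✓ 010001✓ 010100✓ 010110✓ 011101✓ 011110✓ 100001✓ 100100✓ 100101✓ 101001✓ 101110✓ 101111✓ 110001✓ 110011✓ 110101✓ 110110✓ 111000✓ 111001✓ 111010✓ 111101✓ 111111✓
Round 1: -01001 -10001 -10110 -11101 00-011 0010-1 01-110 0101-0 1-0001✓ 1-0101✓ 1-1001✓ 1-1111 10-001✓ 100-01✓ 10010- 10111- 11-001✓ 11-101✓ 110-01✓ 1100-1 111-01✓ 1110-0 11100- 1111-1
Round 2: 1--001 1-0-01 11--01
PIs = {-01001, -10001, -10110, -11101, 00-011, 000000, 0010-1, 01-110, 0101-0, 1--001, 1-0-01, 1-1111, 10010-, 10111-, 11--01, 1100-1, 1110-0, 11100-, 1111-1}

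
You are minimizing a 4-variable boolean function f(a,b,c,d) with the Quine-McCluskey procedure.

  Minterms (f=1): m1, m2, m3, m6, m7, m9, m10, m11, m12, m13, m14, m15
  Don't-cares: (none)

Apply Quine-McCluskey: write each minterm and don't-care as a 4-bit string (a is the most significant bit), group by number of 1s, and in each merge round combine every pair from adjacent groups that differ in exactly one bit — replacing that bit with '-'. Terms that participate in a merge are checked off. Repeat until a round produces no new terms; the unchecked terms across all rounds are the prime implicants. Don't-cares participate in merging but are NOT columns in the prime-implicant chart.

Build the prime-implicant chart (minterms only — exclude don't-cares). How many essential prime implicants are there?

[col 0] 0001*, 0010*, 0011*, 0110*, 0111*, 1001*, 1010*, 1011*, 1100*, 1101*, 1110*, 1111*
[col 1] -001*, -010*, -011*, -110*, -111*, 0-10*, 0-11*, 00-1*, 001-*, 011-*, 1-01*, 1-10*, 1-11*, 10-1*, 101-*, 11-0*, 11-1*, 110-*, 111-*
[col 2] --10*, --11*, -0-1, -01-*, -11-*, 0-1-*, 1--1, 1-1-*, 11--
[col 3] --1-
Prime implicants: --1-, -0-1, 1--1, 11--
PI chart (minterm → PIs covering it):
  1 | -0-1  (sole → essential)
  2 | --1-  (sole → essential)
  3 | --1-,-0-1
  6 | --1-  (sole → essential)
  7 | --1-  (sole → essential)
  9 | -0-1,1--1
  10 | --1-  (sole → essential)
  11 | --1-,-0-1,1--1
  12 | 11--  (sole → essential)
  13 | 1--1,11--
  14 | --1-,11--
  15 | --1-,1--1,11--
Essential prime implicants: --1-, -0-1, 11--

3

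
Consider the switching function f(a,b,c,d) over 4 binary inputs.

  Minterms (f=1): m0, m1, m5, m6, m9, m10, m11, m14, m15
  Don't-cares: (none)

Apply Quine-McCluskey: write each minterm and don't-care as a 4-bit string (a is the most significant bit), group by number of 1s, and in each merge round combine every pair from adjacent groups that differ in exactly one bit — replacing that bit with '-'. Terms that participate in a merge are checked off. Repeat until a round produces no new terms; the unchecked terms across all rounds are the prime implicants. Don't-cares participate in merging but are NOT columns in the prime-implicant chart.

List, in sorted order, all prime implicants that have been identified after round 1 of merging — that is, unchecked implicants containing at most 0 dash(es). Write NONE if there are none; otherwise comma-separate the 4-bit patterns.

NONE

Round 0: 0000✓ 0001✓ 0101✓ 0110✓ 1001✓ 1010✓ 1011✓ 1110✓ 1111✓
Round 1: -001 -110 0-01 000- 1-10✓ 1-11✓ 10-1 101-✓ 111-✓
Round 2: 1-1-
PIs = {-001, -110, 0-01, 000-, 1-1-, 10-1}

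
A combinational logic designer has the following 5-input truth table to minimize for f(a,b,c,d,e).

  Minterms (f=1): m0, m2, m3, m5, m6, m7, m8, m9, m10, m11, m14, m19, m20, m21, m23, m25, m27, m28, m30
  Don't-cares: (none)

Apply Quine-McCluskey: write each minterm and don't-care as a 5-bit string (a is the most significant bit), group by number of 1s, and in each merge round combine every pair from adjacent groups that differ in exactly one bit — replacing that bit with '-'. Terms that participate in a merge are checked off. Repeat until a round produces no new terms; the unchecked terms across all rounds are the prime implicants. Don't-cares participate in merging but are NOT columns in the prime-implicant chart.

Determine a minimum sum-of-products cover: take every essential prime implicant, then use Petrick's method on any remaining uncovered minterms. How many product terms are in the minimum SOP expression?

7

size-2^0 implicants → 00000(✓)  00010(✓)  00011(✓)  00101(✓)  00110(✓)  00111(✓)  01000(✓)  01001(✓)  01010(✓)  01011(✓)  01110(✓)  10011(✓)  10100(✓)  10101(✓)  10111(✓)  11001(✓)  11011(✓)  11100(✓)  11110(✓)
size-2^1 implicants → -0011(✓)  -0101(✓)  -0111(✓)  -1001(✓)  -1011(✓)  -1110  0-000(✓)  0-010(✓)  0-011(✓)  0-110(✓)  00-10(✓)  00-11(✓)  000-0(✓)  0001-(✓)  001-1(✓)  0011-(✓)  01-10(✓)  010-0(✓)  010-1(✓)  0100-(✓)  0101-(✓)  1-011(✓)  1-100  10-11(✓)  101-1(✓)  1010-  110-1(✓)  111-0
size-2^2 implicants → --011  -0-11  -01-1  -10-1  0--10  0-0-0  0-01-  00-1-  010--
Unchecked terms (primes): --011, -0-11, -01-1, -10-1, -1110, 0--10, 0-0-0, 0-01-, 00-1-, 010--, 1-100, 1010-, 111-0
Minterm coverage:
  m0 ⊆ 0-0-0 [E]
  m2 ⊆ 0--10,0-0-0,0-01-,00-1-
  m3 ⊆ --011,-0-11,0-01-,00-1-
  m5 ⊆ -01-1 [E]
  m6 ⊆ 0--10,00-1-
  m7 ⊆ -0-11,-01-1,00-1-
  m8 ⊆ 0-0-0,010--
  m9 ⊆ -10-1,010--
  m10 ⊆ 0--10,0-0-0,0-01-,010--
  m11 ⊆ --011,-10-1,0-01-,010--
  m14 ⊆ -1110,0--10
  m19 ⊆ --011,-0-11
  m20 ⊆ 1-100,1010-
  m21 ⊆ -01-1,1010-
  m23 ⊆ -0-11,-01-1
  m25 ⊆ -10-1 [E]
  m27 ⊆ --011,-10-1
  m28 ⊆ 1-100,111-0
  m30 ⊆ -1110,111-0
E = {-01-1, -10-1, 0-0-0}
Petrick residual → --011, -1110, 0--10, 1-100
Cover = c'de + b'ce + bc'e + bcde' + a'de' + a'c'e' + acd'e'  |cover|=7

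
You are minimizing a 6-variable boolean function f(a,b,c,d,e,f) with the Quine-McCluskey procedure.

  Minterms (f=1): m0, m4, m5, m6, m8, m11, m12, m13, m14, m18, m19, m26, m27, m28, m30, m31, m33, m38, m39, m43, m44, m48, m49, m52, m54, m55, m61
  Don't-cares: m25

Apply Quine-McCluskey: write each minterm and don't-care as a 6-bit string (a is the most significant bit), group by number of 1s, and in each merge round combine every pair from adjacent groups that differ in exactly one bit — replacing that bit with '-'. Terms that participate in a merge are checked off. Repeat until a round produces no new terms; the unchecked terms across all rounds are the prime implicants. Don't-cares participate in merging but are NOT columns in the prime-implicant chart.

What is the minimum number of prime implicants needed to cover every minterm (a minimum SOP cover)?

Round 0: 000000✓ 000100✓ 000101✓ 000110✓ 001000✓ 001011✓ 001100✓ 001101✓ 001110✓ 010010✓ 010011✓ 011001✓ 011010✓ 011011✓ 011100✓ 011110✓ 011111✓ 100001✓ 100110✓ 100111✓ 101011✓ 101100✓ 110000✓ 110001✓ 110100✓ 110110✓ 110111✓ 111101
Round 1: -00110 -01011 -01100 0-1011 0-1100✓ 0-1110✓ 00-000✓ 00-100✓ 00-101✓ 00-110✓ 000-00✓ 0001-0✓ 00010-✓ 001-00✓ 0011-0✓ 00110-✓ 01-010✓ 01-011✓ 01001-✓ 011-10✓ 011-11✓ 0110-1 01101-✓ 0111-0✓ 01111-✓ 1-0001 1-0110✓ 1-0111✓ 10011-✓ 110-00 11000- 1101-0 11011-✓
Round 2: 0-11-0 00--00 00-1-0 00-10- 01-01- 011-1- 1-011-
PIs = {-00110, -01011, -01100, 0-1011, 0-11-0, 00--00, 00-1-0, 00-10-, 01-01-, 011-1-, 0110-1, 1-0001, 1-011-, 110-00, 11000-, 1101-0, 111101}
Coverage chart:
  m0: 00--00 ←essential
  m4: 00--00,00-1-0,00-10-
  m5: 00-10- ←essential
  m6: -00110,00-1-0
  m8: 00--00 ←essential
  m11: -01011,0-1011
  m12: -01100,0-11-0,00--00,00-1-0,00-10-
  m13: 00-10- ←essential
  m14: 0-11-0,00-1-0
  m18: 01-01- ←essential
  m19: 01-01- ←essential
  m26: 01-01-,011-1-
  m27: 0-1011,01-01-,011-1-,0110-1
  m28: 0-11-0 ←essential
  m30: 0-11-0,011-1-
  m31: 011-1- ←essential
  m33: 1-0001 ←essential
  m38: -00110,1-011-
  m39: 1-011- ←essential
  m43: -01011 ←essential
  m44: -01100 ←essential
  m48: 110-00,11000-
  m49: 1-0001,11000-
  m52: 110-00,1101-0
  m54: 1-011-,1101-0
  m55: 1-011- ←essential
  m61: 111101 ←essential
Essential: -01011, -01100, 0-11-0, 00--00, 00-10-, 01-01-, 011-1-, 1-0001, 1-011-, 111101
Petrick residual → -00110, 110-00
Min cover (12 terms): b'c'def' + b'cd'ef + b'cde'f' + a'cdf' + a'b'e'f' + a'b'de' + a'bd'e + a'bce + ac'd'e'f + ac'de + abc'e'f' + abcde'f

12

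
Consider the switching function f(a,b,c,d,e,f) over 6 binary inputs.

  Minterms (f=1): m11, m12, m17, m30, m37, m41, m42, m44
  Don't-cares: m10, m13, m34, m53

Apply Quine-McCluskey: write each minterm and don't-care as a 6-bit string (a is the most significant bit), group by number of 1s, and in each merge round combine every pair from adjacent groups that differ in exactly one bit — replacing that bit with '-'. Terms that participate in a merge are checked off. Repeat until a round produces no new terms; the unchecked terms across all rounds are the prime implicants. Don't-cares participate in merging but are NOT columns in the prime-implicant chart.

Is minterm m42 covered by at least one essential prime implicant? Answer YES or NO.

Round 0: 001010✓ 001011✓ 001100✓ 001101✓ 010001 011110 100010✓ 100101✓ 101001 101010✓ 101100✓ 110101✓
Round 1: -01010 -01100 00101- 00110- 1-0101 10-010
PIs = {-01010, -01100, 00101-, 00110-, 010001, 011110, 1-0101, 10-010, 101001}
Coverage chart:
  m11: 00101- ←essential
  m12: -01100,00110-
  m17: 010001 ←essential
  m30: 011110 ←essential
  m37: 1-0101 ←essential
  m41: 101001 ←essential
  m42: -01010,10-010
  m44: -01100 ←essential
Essential: -01100, 00101-, 010001, 011110, 1-0101, 101001

NO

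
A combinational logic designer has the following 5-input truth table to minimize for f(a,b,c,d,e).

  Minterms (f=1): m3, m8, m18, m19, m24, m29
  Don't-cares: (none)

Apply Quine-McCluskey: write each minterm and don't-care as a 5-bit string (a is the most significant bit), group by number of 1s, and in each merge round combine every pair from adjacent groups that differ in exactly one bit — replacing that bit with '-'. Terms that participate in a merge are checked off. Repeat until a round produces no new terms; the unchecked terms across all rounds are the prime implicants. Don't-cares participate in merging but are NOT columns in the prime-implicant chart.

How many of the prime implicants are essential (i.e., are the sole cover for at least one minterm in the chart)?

4

Round 0: 00011✓ 01000✓ 10010✓ 10011✓ 11000✓ 11101
Round 1: -0011 -1000 1001-
PIs = {-0011, -1000, 1001-, 11101}
Coverage chart:
  m3: -0011 ←essential
  m8: -1000 ←essential
  m18: 1001- ←essential
  m19: -0011,1001-
  m24: -1000 ←essential
  m29: 11101 ←essential
Essential: -0011, -1000, 1001-, 11101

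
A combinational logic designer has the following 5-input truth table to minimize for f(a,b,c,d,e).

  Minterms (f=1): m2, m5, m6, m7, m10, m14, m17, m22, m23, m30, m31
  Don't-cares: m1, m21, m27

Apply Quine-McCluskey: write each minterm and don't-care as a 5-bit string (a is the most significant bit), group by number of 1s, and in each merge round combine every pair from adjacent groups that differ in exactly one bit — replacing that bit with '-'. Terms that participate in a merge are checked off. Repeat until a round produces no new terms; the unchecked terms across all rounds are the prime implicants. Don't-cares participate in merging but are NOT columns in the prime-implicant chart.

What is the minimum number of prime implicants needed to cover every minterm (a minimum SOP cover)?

Round 0: 00001✓ 00010✓ 00101✓ 00110✓ 00111✓ 01010✓ 01110✓ 10001✓ 10101✓ 10110✓ 10111✓ 11011✓ 11110✓ 11111✓
Round 1: -0001✓ -0101✓ -0110✓ -0111✓ -1110✓ 0-010✓ 0-110✓ 00-01✓ 00-10✓ 001-1✓ 0011-✓ 01-10✓ 1-110✓ 1-111✓ 10-01✓ 101-1✓ 1011-✓ 11-11 1111-✓
Round 2: --110 -0-01 -01-1 -011- 0--10 1-11-
PIs = {--110, -0-01, -01-1, -011-, 0--10, 1-11-, 11-11}
Coverage chart:
  m2: 0--10 ←essential
  m5: -0-01,-01-1
  m6: --110,-011-,0--10
  m7: -01-1,-011-
  m10: 0--10 ←essential
  m14: --110,0--10
  m17: -0-01 ←essential
  m22: --110,-011-,1-11-
  m23: -01-1,-011-,1-11-
  m30: --110,1-11-
  m31: 1-11-,11-11
Essential: -0-01, 0--10
Petrick residual → -01-1, 1-11-
Min cover (4 terms): b'd'e + b'ce + a'de' + acd

4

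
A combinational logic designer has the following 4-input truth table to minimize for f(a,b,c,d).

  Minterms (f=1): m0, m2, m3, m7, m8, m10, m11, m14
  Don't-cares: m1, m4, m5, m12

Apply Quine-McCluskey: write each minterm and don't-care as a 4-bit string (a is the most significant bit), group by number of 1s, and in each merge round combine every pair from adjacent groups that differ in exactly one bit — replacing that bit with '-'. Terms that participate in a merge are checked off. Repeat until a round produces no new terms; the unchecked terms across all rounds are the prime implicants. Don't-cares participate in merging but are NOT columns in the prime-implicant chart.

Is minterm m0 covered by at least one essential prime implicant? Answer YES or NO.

[col 0] 0000*, 0001*, 0010*, 0011*, 0100*, 0101*, 0111*, 1000*, 1010*, 1011*, 1100*, 1110*
[col 1] -000*, -010*, -011*, -100*, 0-00*, 0-01*, 0-11*, 00-0*, 00-1*, 000-*, 001-*, 01-1*, 010-*, 1-00*, 1-10*, 10-0*, 101-*, 11-0*
[col 2] --00, -0-0, -01-, 0--1, 0-0-, 00--, 1--0
Prime implicants: --00, -0-0, -01-, 0--1, 0-0-, 00--, 1--0
PI chart (minterm → PIs covering it):
  0 | --00,-0-0,0-0-,00--
  2 | -0-0,-01-,00--
  3 | -01-,0--1,00--
  7 | 0--1  (sole → essential)
  8 | --00,-0-0,1--0
  10 | -0-0,-01-,1--0
  11 | -01-  (sole → essential)
  14 | 1--0  (sole → essential)
Essential prime implicants: -01-, 0--1, 1--0

NO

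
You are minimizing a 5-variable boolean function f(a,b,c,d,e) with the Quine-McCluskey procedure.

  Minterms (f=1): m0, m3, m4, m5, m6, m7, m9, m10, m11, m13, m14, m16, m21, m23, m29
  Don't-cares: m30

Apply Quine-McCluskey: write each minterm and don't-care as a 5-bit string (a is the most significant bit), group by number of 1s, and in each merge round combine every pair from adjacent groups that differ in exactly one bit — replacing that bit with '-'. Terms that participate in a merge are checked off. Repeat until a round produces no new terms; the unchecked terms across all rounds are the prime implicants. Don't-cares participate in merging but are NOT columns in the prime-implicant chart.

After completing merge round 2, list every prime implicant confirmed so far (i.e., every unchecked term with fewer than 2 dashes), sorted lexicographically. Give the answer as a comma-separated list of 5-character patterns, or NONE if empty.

[col 0] 00000*, 00011*, 00100*, 00101*, 00110*, 00111*, 01001*, 01010*, 01011*, 01101*, 01110*, 10000*, 10101*, 10111*, 11101*, 11110*
[col 1] -0000, -0101*, -0111*, -1101*, -1110, 0-011, 0-101*, 0-110, 00-00, 00-11, 001-0*, 001-1*, 0010-*, 0011-*, 01-01, 01-10, 010-1, 0101-, 1-101*, 101-1*
[col 2] --101, -01-1, 001--
Prime implicants: --101, -0000, -01-1, -1110, 0-011, 0-110, 00-00, 00-11, 001--, 01-01, 01-10, 010-1, 0101-

-0000, -1110, 0-011, 0-110, 00-00, 00-11, 01-01, 01-10, 010-1, 0101-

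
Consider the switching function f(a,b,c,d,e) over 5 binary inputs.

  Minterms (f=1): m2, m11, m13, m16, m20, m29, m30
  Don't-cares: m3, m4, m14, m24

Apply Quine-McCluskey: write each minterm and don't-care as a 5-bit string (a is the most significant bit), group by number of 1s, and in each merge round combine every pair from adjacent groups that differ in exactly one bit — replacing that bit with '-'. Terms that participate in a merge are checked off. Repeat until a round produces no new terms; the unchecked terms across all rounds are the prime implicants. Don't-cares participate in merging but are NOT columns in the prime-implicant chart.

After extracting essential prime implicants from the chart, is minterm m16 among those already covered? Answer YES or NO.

NO

[col 0] 00010*, 00011*, 00100*, 01011*, 01101*, 01110*, 10000*, 10100*, 11000*, 11101*, 11110*
[col 1] -0100, -1101, -1110, 0-011, 0001-, 1-000, 10-00
Prime implicants: -0100, -1101, -1110, 0-011, 0001-, 1-000, 10-00
PI chart (minterm → PIs covering it):
  2 | 0001-  (sole → essential)
  11 | 0-011  (sole → essential)
  13 | -1101  (sole → essential)
  16 | 1-000,10-00
  20 | -0100,10-00
  29 | -1101  (sole → essential)
  30 | -1110  (sole → essential)
Essential prime implicants: -1101, -1110, 0-011, 0001-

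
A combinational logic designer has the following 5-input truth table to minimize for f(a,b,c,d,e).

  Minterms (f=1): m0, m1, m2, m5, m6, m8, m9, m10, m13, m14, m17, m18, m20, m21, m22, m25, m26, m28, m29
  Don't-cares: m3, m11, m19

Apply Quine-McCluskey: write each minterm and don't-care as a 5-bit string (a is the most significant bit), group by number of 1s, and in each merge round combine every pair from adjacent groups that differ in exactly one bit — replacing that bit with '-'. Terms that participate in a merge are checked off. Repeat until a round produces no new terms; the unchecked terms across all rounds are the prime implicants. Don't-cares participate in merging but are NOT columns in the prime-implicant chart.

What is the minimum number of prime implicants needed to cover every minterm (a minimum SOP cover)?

[col 0] 00000*, 00001*, 00010*, 00011*, 00101*, 00110*, 01000*, 01001*, 01010*, 01011*, 01101*, 01110*, 10001*, 10010*, 10011*, 10100*, 10101*, 10110*, 11001*, 11010*, 11100*, 11101*
[col 1] -0001*, -0010*, -0011*, -0101*, -0110*, -1001*, -1010*, -1101*, 0-000*, 0-001*, 0-010*, 0-011*, 0-101*, 0-110*, 00-01*, 00-10*, 000-0*, 000-1*, 0000-*, 0001-*, 01-01*, 01-10*, 010-0*, 010-1*, 0100-*, 0101-*, 1-001*, 1-010*, 1-100*, 1-101*, 10-01*, 10-10*, 100-1*, 1001-*, 101-0, 1010-*, 11-01*, 1110-*
[col 2] --001*, --010, --101*, -0-01*, -0-10, -00-1, -001-, -1-01*, 0--01*, 0--10, 0-0-0*, 0-0-1*, 0-00-*, 0-01-*, 000--*, 010--*, 1--01*, 1-10-
[col 3] ---01, 0-0--
Prime implicants: ---01, --010, -0-10, -00-1, -001-, 0--10, 0-0--, 1-10-, 101-0
PI chart (minterm → PIs covering it):
  0 | 0-0--  (sole → essential)
  1 | ---01,-00-1,0-0--
  2 | --010,-0-10,-001-,0--10,0-0--
  5 | ---01  (sole → essential)
  6 | -0-10,0--10
  8 | 0-0--  (sole → essential)
  9 | ---01,0-0--
  10 | --010,0--10,0-0--
  13 | ---01  (sole → essential)
  14 | 0--10  (sole → essential)
  17 | ---01,-00-1
  18 | --010,-0-10,-001-
  20 | 1-10-,101-0
  21 | ---01,1-10-
  22 | -0-10,101-0
  25 | ---01  (sole → essential)
  26 | --010  (sole → essential)
  28 | 1-10-  (sole → essential)
  29 | ---01,1-10-
Essential prime implicants: ---01, --010, 0--10, 0-0--, 1-10-
Petrick residual → -0-10
Minimum SOP uses 6 PIs: d'e + c'de' + b'de' + a'de' + a'c' + acd'

6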